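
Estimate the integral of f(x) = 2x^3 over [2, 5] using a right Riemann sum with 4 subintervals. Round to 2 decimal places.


Right Riemann sum uses right endpoints of each subinterval.
Interval: [2, 5], n = 4
dx = (5 - 2) / 4 = 3/4
Right endpoints: [11/4, 7/2, 17/4, 5]
f values: [1331/32, 343/4, 4913/32, 250]
Sum = dx * (sum of f values)
= 3/4 * 4247/8
= 12741/32 ≈ 398.16

398.16


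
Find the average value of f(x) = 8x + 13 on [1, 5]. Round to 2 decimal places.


Average value = 1/(b-a) * integral from a to b of f(x) dx
First compute the integral of 8x + 13:
F(x) = 4x^2 + 13x
F(5) = 4 * 25 + 13 * 5 = 165
F(1) = 4 * 1 + 13 * 1 = 17
Integral = 165 - 17 = 148
Average = 148 / (5 - 1) = 148 / 4
= 37 = 37.00

37.00


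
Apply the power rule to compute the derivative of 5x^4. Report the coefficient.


We apply the power rule: d/dx [ax^n] = a*n * x^(n-1)
d/dx [5x^4]
= 5 * 4 * x^(4-1)
= 20x^3
The coefficient is 20

20


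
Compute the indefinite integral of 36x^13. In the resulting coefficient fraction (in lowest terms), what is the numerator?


Apply the power rule for integration:
integral of ax^n dx = a/(n+1) * x^(n+1) + C
integral of 36x^13 dx
= 36/14 * x^14 + C
= 18/7 * x^14 + C
The coefficient in lowest terms is 18/7, and its numerator is 18

18


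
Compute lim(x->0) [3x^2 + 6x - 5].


Since polynomials are continuous, we use direct substitution.
lim(x->0) of 3x^2 + 6x - 5
= 3 * 0^2 + 6 * 0 - 5
= 0 + 0 - 5
= -5

-5


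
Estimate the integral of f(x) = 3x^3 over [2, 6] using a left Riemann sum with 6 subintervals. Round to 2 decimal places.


Left Riemann sum uses left endpoints of each subinterval.
Interval: [2, 6], n = 6
dx = (6 - 2) / 6 = 2/3
Left endpoints: [2, 8/3, 10/3, 4, 14/3, 16/3]
f values: [24, 512/9, 1000/9, 192, 2744/9, 4096/9]
Sum = dx * (sum of f values)
= 2/3 * 1144
= 2288/3 ≈ 762.67

762.67


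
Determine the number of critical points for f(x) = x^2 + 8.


Find where f'(x) = 0:
f'(x) = 2x
Set f'(x) = 0:
2x = 0
x = 0 / 2 = 0
This is a linear equation in x, so there is exactly one solution.
Number of critical points: 1

1


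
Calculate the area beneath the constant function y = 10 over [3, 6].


The area under a constant function y = 10 is a rectangle.
Width = 6 - 3 = 3
Height = 10
Area = width * height
= 3 * 10
= 30

30


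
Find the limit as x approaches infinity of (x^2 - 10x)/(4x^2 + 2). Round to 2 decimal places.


For limits at infinity with equal-degree polynomials,
we compare leading coefficients.
Numerator leading term: x^2
Denominator leading term: 4x^2
Divide both by x^2:
lim = (1 - 10/x) / (4 + 2/x^2)
As x -> infinity, the 1/x and 1/x^2 terms vanish:
= 1/4 = 0.25

0.25


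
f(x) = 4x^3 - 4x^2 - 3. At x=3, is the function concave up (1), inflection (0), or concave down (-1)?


Concavity is determined by the sign of f''(x).
f(x) = 4x^3 - 4x^2 - 3
f'(x) = 12x^2 - 8x
f''(x) = 24x - 8
f''(3) = 24 * 3 - 8
= 72 - 8
= 64
Since f''(3) > 0, the function is concave up (1)

1


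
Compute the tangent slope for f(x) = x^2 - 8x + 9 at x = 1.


The slope of the tangent line equals f'(x) at the point.
f(x) = x^2 - 8x + 9
f'(x) = 2x - 8
At x = 1:
f'(1) = 2 * 1 - 8
= 2 - 8
= -6

-6


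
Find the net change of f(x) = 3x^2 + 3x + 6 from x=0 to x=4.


Net change = f(b) - f(a)
f(x) = 3x^2 + 3x + 6
Compute f(4):
f(4) = 3 * 4^2 + 3 * 4 + 6
= 48 + 12 + 6
= 66
Compute f(0):
f(0) = 3 * 0^2 + 3 * 0 + 6
= 0 + 0 + 6
= 6
Net change = 66 - 6 = 60

60


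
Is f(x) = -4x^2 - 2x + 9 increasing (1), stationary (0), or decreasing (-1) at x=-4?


Compute f'(x) to determine behavior:
f'(x) = -8x - 2
f'(-4) = -8 * (-4) - 2
= 32 - 2
= 30
Since f'(-4) > 0, the function is increasing (1)

1


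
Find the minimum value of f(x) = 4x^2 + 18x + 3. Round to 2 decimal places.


For a quadratic f(x) = ax^2 + bx + c with a > 0, the minimum is at the vertex.
Vertex x-coordinate: x = -b/(2a)
x = -(18) / (2 * 4)
x = -18/8 = -9/4
Substitute back to find the minimum value:
f(-9/4) = 4 * (-9/4)^2 + 18 * (-9/4) + 3
= 81/4 - 81/2 + 3
= -69/4 = -17.25

-17.25


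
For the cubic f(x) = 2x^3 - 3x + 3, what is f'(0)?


Differentiate f(x) = 2x^3 - 3x + 3 term by term:
f'(x) = 6x^2 - 3
Substitute x = 0:
f'(0) = 6 * 0^2 + 0 * 0 - 3
= 0 + 0 - 3
= -3

-3


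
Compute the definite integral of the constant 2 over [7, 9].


The integral of a constant k over [a, b] equals k * (b - a).
integral from 7 to 9 of 2 dx
= 2 * (9 - 7)
= 2 * 2
= 4

4


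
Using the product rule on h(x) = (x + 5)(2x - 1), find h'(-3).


Let u(x) = x + 5 and v(x) = 2x - 1
u'(x) = 1
v'(x) = 2
Product rule: h'(x) = u'(x)*v(x) + u(x)*v'(x)
= 1 * (2x - 1) + (x + 5) * 2
At x = -3:
u(-3) = 1 * (-3) + 5 = 2
v(-3) = 2 * (-3) - 1 = -7
h'(-3) = 1 * (-7) + 2 * 2
= -7 + 4
= -3

-3


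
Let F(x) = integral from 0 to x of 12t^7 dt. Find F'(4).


By the Fundamental Theorem of Calculus (Part 1):
If F(x) = integral from 0 to x of f(t) dt, then F'(x) = f(x)
Here f(t) = 12t^7
So F'(x) = 12x^7
Evaluate at x = 4:
F'(4) = 12 * 4^7
= 12 * 16384
= 196608

196608


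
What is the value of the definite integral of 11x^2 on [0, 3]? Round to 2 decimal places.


Find the antiderivative of 11x^2:
F(x) = 11/3 * x^3
Apply the Fundamental Theorem of Calculus:
F(3) - F(0)
= 11/3 * 3^3 - 11/3 * 0^3
= 11/3 * (27 - 0)
= 11/3 * 27
= 99 = 99.00

99.00


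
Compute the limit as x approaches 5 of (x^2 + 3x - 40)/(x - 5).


Direct substitution gives 0/0, so we factor the numerator.
Factor: (x^2 + 3x - 40) = (x - 5)(x + 8)
Cancel the common factor (x - 5):
(x^2 + 3x - 40)/(x - 5) = (x + 8)
Now substitute x = 5:
= (5) - (-8) = 13

13


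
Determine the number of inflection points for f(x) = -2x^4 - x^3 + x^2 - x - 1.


Inflection points occur where f''(x) = 0 and concavity changes.
f(x) = -2x^4 - x^3 + x^2 - x - 1
f'(x) = -8x^3 - 3x^2 + 2x - 1
f''(x) = -24x^2 - 6x + 2
This is a quadratic in x. Use the discriminant to count real roots.
Discriminant = (-6)^2 - 4 * (-24) * 2
= 36 - (-192)
= 228
Since discriminant > 0, f''(x) = 0 has 2 distinct real solutions.
A quadratic with two distinct real roots changes sign at each root, so concavity changes at both.
Number of inflection points: 2

2


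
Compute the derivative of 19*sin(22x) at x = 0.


Apply the chain rule to differentiate 19*sin(22x):
d/dx [19*sin(22x)]
= 19 * cos(22x) * d/dx(22x)
= 19 * 22 * cos(22x)
= 418 * cos(22x)
Evaluate at x = 0:
= 418 * cos(0)
= 418 * 1
= 418

418


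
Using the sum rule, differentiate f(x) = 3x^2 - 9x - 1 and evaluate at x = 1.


Differentiate term by term using power and sum rules:
f(x) = 3x^2 - 9x - 1
f'(x) = 6x - 9
Substitute x = 1:
f'(1) = 6 * 1 - 9
= 6 - 9
= -3

-3


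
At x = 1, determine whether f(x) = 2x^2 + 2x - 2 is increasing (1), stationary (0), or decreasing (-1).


Compute f'(x) to determine behavior:
f'(x) = 4x + 2
f'(1) = 4 * 1 + 2
= 4 + 2
= 6
Since f'(1) > 0, the function is increasing (1)

1


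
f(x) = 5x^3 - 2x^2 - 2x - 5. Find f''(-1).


First derivative:
f'(x) = 15x^2 - 4x - 2
Second derivative:
f''(x) = 30x - 4
Substitute x = -1:
f''(-1) = 30 * (-1) - 4
= -30 - 4
= -34

-34


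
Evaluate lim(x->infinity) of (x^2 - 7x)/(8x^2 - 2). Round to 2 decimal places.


For limits at infinity with equal-degree polynomials,
we compare leading coefficients.
Numerator leading term: x^2
Denominator leading term: 8x^2
Divide both by x^2:
lim = (1 - 7/x) / (8 - 2/x^2)
As x -> infinity, the 1/x and 1/x^2 terms vanish:
= 1/8 ≈ 0.13

0.13


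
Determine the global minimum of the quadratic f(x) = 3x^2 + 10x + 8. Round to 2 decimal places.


For a quadratic f(x) = ax^2 + bx + c with a > 0, the minimum is at the vertex.
Vertex x-coordinate: x = -b/(2a)
x = -(10) / (2 * 3)
x = -10/6 = -5/3
Substitute back to find the minimum value:
f(-5/3) = 3 * (-5/3)^2 + 10 * (-5/3) + 8
= 25/3 - 50/3 + 8
= -1/3 ≈ -0.33

-0.33


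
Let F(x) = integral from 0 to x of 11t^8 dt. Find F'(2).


By the Fundamental Theorem of Calculus (Part 1):
If F(x) = integral from 0 to x of f(t) dt, then F'(x) = f(x)
Here f(t) = 11t^8
So F'(x) = 11x^8
Evaluate at x = 2:
F'(2) = 11 * 2^8
= 11 * 256
= 2816

2816


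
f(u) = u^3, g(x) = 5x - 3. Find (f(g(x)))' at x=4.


Using the chain rule: (f(g(x)))' = f'(g(x)) * g'(x)
First, find g(4):
g(4) = 5 * 4 - 3 = 17
Next, f'(u) = 3u^2
And g'(x) = 5
So f'(g(4)) * g'(4)
= 3 * 17^2 * 5
= 3 * 289 * 5
= 4335

4335


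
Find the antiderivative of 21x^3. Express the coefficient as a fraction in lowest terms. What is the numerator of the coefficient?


Apply the power rule for integration:
integral of ax^n dx = a/(n+1) * x^(n+1) + C
integral of 21x^3 dx
= 21/4 * x^4 + C
The coefficient in lowest terms is 21/4, and its numerator is 21

21


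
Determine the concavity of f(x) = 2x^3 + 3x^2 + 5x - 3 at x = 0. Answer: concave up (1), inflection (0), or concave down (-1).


Concavity is determined by the sign of f''(x).
f(x) = 2x^3 + 3x^2 + 5x - 3
f'(x) = 6x^2 + 6x + 5
f''(x) = 12x + 6
f''(0) = 12 * 0 + 6
= 0 + 6
= 6
Since f''(0) > 0, the function is concave up (1)

1


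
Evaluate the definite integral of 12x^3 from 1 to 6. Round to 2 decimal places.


Find the antiderivative of 12x^3:
F(x) = 12/4 * x^4
Apply the Fundamental Theorem of Calculus:
F(6) - F(1)
= 12/4 * 6^4 - 12/4 * 1^4
= 12/4 * (1296 - 1)
= 12/4 * 1295
= 3885 = 3885.00

3885.00


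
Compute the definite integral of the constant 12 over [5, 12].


The integral of a constant k over [a, b] equals k * (b - a).
integral from 5 to 12 of 12 dx
= 12 * (12 - 5)
= 12 * 7
= 84

84


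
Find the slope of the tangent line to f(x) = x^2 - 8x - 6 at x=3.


The slope of the tangent line equals f'(x) at the point.
f(x) = x^2 - 8x - 6
f'(x) = 2x - 8
At x = 3:
f'(3) = 2 * 3 - 8
= 6 - 8
= -2

-2


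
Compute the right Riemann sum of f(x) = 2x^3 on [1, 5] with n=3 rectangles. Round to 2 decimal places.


Right Riemann sum uses right endpoints of each subinterval.
Interval: [1, 5], n = 3
dx = (5 - 1) / 3 = 4/3
Right endpoints: [7/3, 11/3, 5]
f values: [686/27, 2662/27, 250]
Sum = dx * (sum of f values)
= 4/3 * 374
= 1496/3 ≈ 498.67

498.67


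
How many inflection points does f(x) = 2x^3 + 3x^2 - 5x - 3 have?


Inflection points occur where f''(x) = 0 and concavity changes.
f(x) = 2x^3 + 3x^2 - 5x - 3
f'(x) = 6x^2 + 6x - 5
f''(x) = 12x + 6
Set f''(x) = 0:
12x + 6 = 0
x = -6 / 12 = -1/2
Since f''(x) is linear (degree 1), it changes sign at this point.
Therefore there is exactly 1 inflection point.

1


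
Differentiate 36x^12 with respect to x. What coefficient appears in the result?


We apply the power rule: d/dx [ax^n] = a*n * x^(n-1)
d/dx [36x^12]
= 36 * 12 * x^(12-1)
= 432x^11
The coefficient is 432

432


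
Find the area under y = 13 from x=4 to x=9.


The area under a constant function y = 13 is a rectangle.
Width = 9 - 4 = 5
Height = 13
Area = width * height
= 5 * 13
= 65

65


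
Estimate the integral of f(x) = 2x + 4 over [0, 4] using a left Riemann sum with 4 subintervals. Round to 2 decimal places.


Left Riemann sum uses left endpoints of each subinterval.
Interval: [0, 4], n = 4
dx = (4 - 0) / 4 = 1
Left endpoints: [0, 1, 2, 3]
f values: [4, 6, 8, 10]
Sum = dx * (sum of f values)
= 1 * 28
= 28 = 28.00

28.00


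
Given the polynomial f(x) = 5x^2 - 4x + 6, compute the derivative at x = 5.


Differentiate term by term using power and sum rules:
f(x) = 5x^2 - 4x + 6
f'(x) = 10x - 4
Substitute x = 5:
f'(5) = 10 * 5 - 4
= 50 - 4
= 46

46


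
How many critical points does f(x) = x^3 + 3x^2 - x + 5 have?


Find where f'(x) = 0:
f(x) = x^3 + 3x^2 - x + 5
f'(x) = 3x^2 + 6x - 1
This is a quadratic in x. Use the discriminant to count real roots.
Discriminant = (6)^2 - 4 * 3 * (-1)
= 36 - (-12)
= 48
Since discriminant > 0, f'(x) = 0 has 2 real solutions.
Number of critical points: 2

2


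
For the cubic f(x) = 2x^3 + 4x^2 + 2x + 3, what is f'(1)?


Differentiate f(x) = 2x^3 + 4x^2 + 2x + 3 term by term:
f'(x) = 6x^2 + 8x + 2
Substitute x = 1:
f'(1) = 6 * 1^2 + 8 * 1 + 2
= 6 + 8 + 2
= 16

16


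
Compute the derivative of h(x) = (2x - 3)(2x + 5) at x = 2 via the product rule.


Let u(x) = 2x - 3 and v(x) = 2x + 5
u'(x) = 2
v'(x) = 2
Product rule: h'(x) = u'(x)*v(x) + u(x)*v'(x)
= 2 * (2x + 5) + (2x - 3) * 2
At x = 2:
u(2) = 2 * 2 - 3 = 1
v(2) = 2 * 2 + 5 = 9
h'(2) = 2 * 9 + 1 * 2
= 18 + 2
= 20

20


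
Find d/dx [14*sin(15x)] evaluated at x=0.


Apply the chain rule to differentiate 14*sin(15x):
d/dx [14*sin(15x)]
= 14 * cos(15x) * d/dx(15x)
= 14 * 15 * cos(15x)
= 210 * cos(15x)
Evaluate at x = 0:
= 210 * cos(0)
= 210 * 1
= 210

210


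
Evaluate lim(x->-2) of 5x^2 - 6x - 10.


Since polynomials are continuous, we use direct substitution.
lim(x->-2) of 5x^2 - 6x - 10
= 5 * (-2)^2 - 6 * (-2) - 10
= 20 + 12 - 10
= 22

22


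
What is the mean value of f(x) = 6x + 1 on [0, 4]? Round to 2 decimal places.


Average value = 1/(b-a) * integral from a to b of f(x) dx
First compute the integral of 6x + 1:
F(x) = 3x^2 + x
F(4) = 3 * 16 + 1 * 4 = 52
F(0) = 3 * 0 + 1 * 0 = 0
Integral = 52 - 0 = 52
Average = 52 / (4 - 0) = 52 / 4
= 13 = 13.00

13.00


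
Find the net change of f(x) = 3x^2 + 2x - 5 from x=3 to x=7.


Net change = f(b) - f(a)
f(x) = 3x^2 + 2x - 5
Compute f(7):
f(7) = 3 * 7^2 + 2 * 7 - 5
= 147 + 14 - 5
= 156
Compute f(3):
f(3) = 3 * 3^2 + 2 * 3 - 5
= 27 + 6 - 5
= 28
Net change = 156 - 28 = 128

128


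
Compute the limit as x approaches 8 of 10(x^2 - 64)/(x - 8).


Direct substitution gives 0/0, so we factor the numerator.
Factor: 10(x^2 - 64) = 10 * (x - 8)(x + 8)
Cancel the common factor (x - 8):
10(x^2 - 64)/(x - 8) = 10 * (x + 8)
Now substitute x = 8:
= 10 * (8 + 8) = 160

160


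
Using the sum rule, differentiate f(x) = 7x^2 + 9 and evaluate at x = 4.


Differentiate term by term using power and sum rules:
f(x) = 7x^2 + 9
f'(x) = 14x
Substitute x = 4:
f'(4) = 14 * 4 + 0
= 56 + 0
= 56

56


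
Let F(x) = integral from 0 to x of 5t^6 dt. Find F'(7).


By the Fundamental Theorem of Calculus (Part 1):
If F(x) = integral from 0 to x of f(t) dt, then F'(x) = f(x)
Here f(t) = 5t^6
So F'(x) = 5x^6
Evaluate at x = 7:
F'(7) = 5 * 7^6
= 5 * 117649
= 588245

588245


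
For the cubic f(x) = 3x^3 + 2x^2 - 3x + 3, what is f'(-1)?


Differentiate f(x) = 3x^3 + 2x^2 - 3x + 3 term by term:
f'(x) = 9x^2 + 4x - 3
Substitute x = -1:
f'(-1) = 9 * (-1)^2 + 4 * (-1) - 3
= 9 - 4 - 3
= 2

2


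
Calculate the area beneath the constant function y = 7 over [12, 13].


The area under a constant function y = 7 is a rectangle.
Width = 13 - 12 = 1
Height = 7
Area = width * height
= 1 * 7
= 7

7


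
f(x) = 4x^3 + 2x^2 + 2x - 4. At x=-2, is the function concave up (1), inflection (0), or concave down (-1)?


Concavity is determined by the sign of f''(x).
f(x) = 4x^3 + 2x^2 + 2x - 4
f'(x) = 12x^2 + 4x + 2
f''(x) = 24x + 4
f''(-2) = 24 * (-2) + 4
= -48 + 4
= -44
Since f''(-2) < 0, the function is concave down (-1)

-1


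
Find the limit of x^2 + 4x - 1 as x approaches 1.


Since polynomials are continuous, we use direct substitution.
lim(x->1) of x^2 + 4x - 1
= 1 * 1^2 + 4 * 1 - 1
= 1 + 4 - 1
= 4

4


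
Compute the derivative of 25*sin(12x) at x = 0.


Apply the chain rule to differentiate 25*sin(12x):
d/dx [25*sin(12x)]
= 25 * cos(12x) * d/dx(12x)
= 25 * 12 * cos(12x)
= 300 * cos(12x)
Evaluate at x = 0:
= 300 * cos(0)
= 300 * 1
= 300

300


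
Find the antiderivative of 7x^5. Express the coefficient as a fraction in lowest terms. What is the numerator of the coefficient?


Apply the power rule for integration:
integral of ax^n dx = a/(n+1) * x^(n+1) + C
integral of 7x^5 dx
= 7/6 * x^6 + C
The coefficient in lowest terms is 7/6, and its numerator is 7

7


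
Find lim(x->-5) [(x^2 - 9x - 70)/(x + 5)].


Direct substitution gives 0/0, so we factor the numerator.
Factor: (x^2 - 9x - 70) = (x + 5)(x - 14)
Cancel the common factor (x + 5):
(x^2 - 9x - 70)/(x + 5) = (x - 14)
Now substitute x = -5:
= (-5) - (14) = -19

-19


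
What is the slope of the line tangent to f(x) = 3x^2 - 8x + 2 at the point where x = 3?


The slope of the tangent line equals f'(x) at the point.
f(x) = 3x^2 - 8x + 2
f'(x) = 6x - 8
At x = 3:
f'(3) = 6 * 3 - 8
= 18 - 8
= 10

10


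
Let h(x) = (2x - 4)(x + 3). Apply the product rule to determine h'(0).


Let u(x) = 2x - 4 and v(x) = x + 3
u'(x) = 2
v'(x) = 1
Product rule: h'(x) = u'(x)*v(x) + u(x)*v'(x)
= 2 * (x + 3) + (2x - 4) * 1
At x = 0:
u(0) = 2 * 0 - 4 = -4
v(0) = 1 * 0 + 3 = 3
h'(0) = 2 * 3 + (-4) * 1
= 6 - 4
= 2

2


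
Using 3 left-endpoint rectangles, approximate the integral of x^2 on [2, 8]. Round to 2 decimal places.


Left Riemann sum uses left endpoints of each subinterval.
Interval: [2, 8], n = 3
dx = (8 - 2) / 3 = 2
Left endpoints: [2, 4, 6]
f values: [4, 16, 36]
Sum = dx * (sum of f values)
= 2 * 56
= 112 = 112.00

112.00


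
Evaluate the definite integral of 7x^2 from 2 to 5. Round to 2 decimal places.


Find the antiderivative of 7x^2:
F(x) = 7/3 * x^3
Apply the Fundamental Theorem of Calculus:
F(5) - F(2)
= 7/3 * 5^3 - 7/3 * 2^3
= 7/3 * (125 - 8)
= 7/3 * 117
= 273 = 273.00

273.00


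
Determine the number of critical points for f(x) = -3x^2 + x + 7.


Find where f'(x) = 0:
f'(x) = -6x + 1
Set f'(x) = 0:
-6x + 1 = 0
x = -1 / (-6) = 1/6
This is a linear equation in x, so there is exactly one solution.
Number of critical points: 1

1


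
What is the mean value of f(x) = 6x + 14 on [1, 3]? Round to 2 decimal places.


Average value = 1/(b-a) * integral from a to b of f(x) dx
First compute the integral of 6x + 14:
F(x) = 3x^2 + 14x
F(3) = 3 * 9 + 14 * 3 = 69
F(1) = 3 * 1 + 14 * 1 = 17
Integral = 69 - 17 = 52
Average = 52 / (3 - 1) = 52 / 2
= 26 = 26.00

26.00


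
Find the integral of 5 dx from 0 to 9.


The integral of a constant k over [a, b] equals k * (b - a).
integral from 0 to 9 of 5 dx
= 5 * (9 - 0)
= 5 * 9
= 45

45


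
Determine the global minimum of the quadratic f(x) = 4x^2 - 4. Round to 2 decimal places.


For a quadratic f(x) = ax^2 + bx + c with a > 0, the minimum is at the vertex.
Vertex x-coordinate: x = -b/(2a)
x = -(0) / (2 * 4)
x = 0/8 = 0
Substitute back to find the minimum value:
f(0) = 4 * 0^2 + 0 * 0 - 4
= 0 + 0 - 4
= -4 = -4.00

-4.00


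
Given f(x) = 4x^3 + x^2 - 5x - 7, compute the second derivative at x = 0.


First derivative:
f'(x) = 12x^2 + 2x - 5
Second derivative:
f''(x) = 24x + 2
Substitute x = 0:
f''(0) = 24 * 0 + 2
= 0 + 2
= 2

2


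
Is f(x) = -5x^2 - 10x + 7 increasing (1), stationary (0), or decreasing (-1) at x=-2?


Compute f'(x) to determine behavior:
f'(x) = -10x - 10
f'(-2) = -10 * (-2) - 10
= 20 - 10
= 10
Since f'(-2) > 0, the function is increasing (1)

1


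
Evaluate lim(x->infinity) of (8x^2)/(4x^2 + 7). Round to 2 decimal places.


For limits at infinity with equal-degree polynomials,
we compare leading coefficients.
Numerator leading term: 8x^2
Denominator leading term: 4x^2
Divide both by x^2:
lim = (8) / (4 + 7/x^2)
As x -> infinity, the 1/x and 1/x^2 terms vanish:
= 8/4 = 2 = 2.00

2.00


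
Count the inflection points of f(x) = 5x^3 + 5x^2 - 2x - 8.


Inflection points occur where f''(x) = 0 and concavity changes.
f(x) = 5x^3 + 5x^2 - 2x - 8
f'(x) = 15x^2 + 10x - 2
f''(x) = 30x + 10
Set f''(x) = 0:
30x + 10 = 0
x = -10 / 30 = -1/3
Since f''(x) is linear (degree 1), it changes sign at this point.
Therefore there is exactly 1 inflection point.

1


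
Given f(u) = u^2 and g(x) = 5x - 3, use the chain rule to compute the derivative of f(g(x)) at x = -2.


Using the chain rule: (f(g(x)))' = f'(g(x)) * g'(x)
First, find g(-2):
g(-2) = 5 * (-2) - 3 = -13
Next, f'(u) = 2u
And g'(x) = 5
So f'(g(-2)) * g'(-2)
= 2 * (-13) * 5
= -130

-130


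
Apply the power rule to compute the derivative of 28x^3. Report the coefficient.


We apply the power rule: d/dx [ax^n] = a*n * x^(n-1)
d/dx [28x^3]
= 28 * 3 * x^(3-1)
= 84x^2
The coefficient is 84

84


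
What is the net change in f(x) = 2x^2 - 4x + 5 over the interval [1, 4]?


Net change = f(b) - f(a)
f(x) = 2x^2 - 4x + 5
Compute f(4):
f(4) = 2 * 4^2 - 4 * 4 + 5
= 32 - 16 + 5
= 21
Compute f(1):
f(1) = 2 * 1^2 - 4 * 1 + 5
= 2 - 4 + 5
= 3
Net change = 21 - 3 = 18

18


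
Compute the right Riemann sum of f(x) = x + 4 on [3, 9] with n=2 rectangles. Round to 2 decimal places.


Right Riemann sum uses right endpoints of each subinterval.
Interval: [3, 9], n = 2
dx = (9 - 3) / 2 = 3
Right endpoints: [6, 9]
f values: [10, 13]
Sum = dx * (sum of f values)
= 3 * 23
= 69 = 69.00

69.00


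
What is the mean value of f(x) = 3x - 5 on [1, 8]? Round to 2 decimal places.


Average value = 1/(b-a) * integral from a to b of f(x) dx
First compute the integral of 3x - 5:
F(x) = (3/2)x^2 - 5x
F(8) = 3/2 * 64 - 5 * 8 = 56
F(1) = 3/2 * 1 - 5 * 1 = -7/2
Integral = 56 - (-7/2) = 119/2
Average = (119/2) / (8 - 1) = (119/2) / 7
= 17/2 = 8.50

8.50


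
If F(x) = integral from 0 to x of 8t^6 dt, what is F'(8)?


By the Fundamental Theorem of Calculus (Part 1):
If F(x) = integral from 0 to x of f(t) dt, then F'(x) = f(x)
Here f(t) = 8t^6
So F'(x) = 8x^6
Evaluate at x = 8:
F'(8) = 8 * 8^6
= 8 * 262144
= 2097152

2097152


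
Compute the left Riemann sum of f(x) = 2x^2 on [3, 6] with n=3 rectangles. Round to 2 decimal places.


Left Riemann sum uses left endpoints of each subinterval.
Interval: [3, 6], n = 3
dx = (6 - 3) / 3 = 1
Left endpoints: [3, 4, 5]
f values: [18, 32, 50]
Sum = dx * (sum of f values)
= 1 * 100
= 100 = 100.00

100.00


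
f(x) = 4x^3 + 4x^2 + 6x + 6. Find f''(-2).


First derivative:
f'(x) = 12x^2 + 8x + 6
Second derivative:
f''(x) = 24x + 8
Substitute x = -2:
f''(-2) = 24 * (-2) + 8
= -48 + 8
= -40

-40


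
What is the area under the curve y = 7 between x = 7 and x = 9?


The area under a constant function y = 7 is a rectangle.
Width = 9 - 7 = 2
Height = 7
Area = width * height
= 2 * 7
= 14

14


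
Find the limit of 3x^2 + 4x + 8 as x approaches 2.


Since polynomials are continuous, we use direct substitution.
lim(x->2) of 3x^2 + 4x + 8
= 3 * 2^2 + 4 * 2 + 8
= 12 + 8 + 8
= 28

28


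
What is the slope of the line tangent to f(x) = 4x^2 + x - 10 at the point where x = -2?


The slope of the tangent line equals f'(x) at the point.
f(x) = 4x^2 + x - 10
f'(x) = 8x + 1
At x = -2:
f'(-2) = 8 * (-2) + 1
= -16 + 1
= -15

-15


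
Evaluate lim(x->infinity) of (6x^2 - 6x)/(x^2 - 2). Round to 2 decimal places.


For limits at infinity with equal-degree polynomials,
we compare leading coefficients.
Numerator leading term: 6x^2
Denominator leading term: x^2
Divide both by x^2:
lim = (6 - 6/x) / (1 - 2/x^2)
As x -> infinity, the 1/x and 1/x^2 terms vanish:
= 6/1 = 6 = 6.00

6.00


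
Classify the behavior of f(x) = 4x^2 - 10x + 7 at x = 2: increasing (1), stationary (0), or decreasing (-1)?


Compute f'(x) to determine behavior:
f'(x) = 8x - 10
f'(2) = 8 * 2 - 10
= 16 - 10
= 6
Since f'(2) > 0, the function is increasing (1)

1


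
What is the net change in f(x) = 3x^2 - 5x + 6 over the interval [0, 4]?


Net change = f(b) - f(a)
f(x) = 3x^2 - 5x + 6
Compute f(4):
f(4) = 3 * 4^2 - 5 * 4 + 6
= 48 - 20 + 6
= 34
Compute f(0):
f(0) = 3 * 0^2 - 5 * 0 + 6
= 0 + 0 + 6
= 6
Net change = 34 - 6 = 28

28


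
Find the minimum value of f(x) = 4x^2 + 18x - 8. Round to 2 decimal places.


For a quadratic f(x) = ax^2 + bx + c with a > 0, the minimum is at the vertex.
Vertex x-coordinate: x = -b/(2a)
x = -(18) / (2 * 4)
x = -18/8 = -9/4
Substitute back to find the minimum value:
f(-9/4) = 4 * (-9/4)^2 + 18 * (-9/4) - 8
= 81/4 - 81/2 - 8
= -113/4 = -28.25

-28.25


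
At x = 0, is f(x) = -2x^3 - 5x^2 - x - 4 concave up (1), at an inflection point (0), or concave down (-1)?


Concavity is determined by the sign of f''(x).
f(x) = -2x^3 - 5x^2 - x - 4
f'(x) = -6x^2 - 10x - 1
f''(x) = -12x - 10
f''(0) = -12 * 0 - 10
= 0 - 10
= -10
Since f''(0) < 0, the function is concave down (-1)

-1


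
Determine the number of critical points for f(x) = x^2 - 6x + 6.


Find where f'(x) = 0:
f'(x) = 2x - 6
Set f'(x) = 0:
2x - 6 = 0
x = 6 / 2 = 3
This is a linear equation in x, so there is exactly one solution.
Number of critical points: 1

1


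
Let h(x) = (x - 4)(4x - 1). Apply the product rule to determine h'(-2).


Let u(x) = x - 4 and v(x) = 4x - 1
u'(x) = 1
v'(x) = 4
Product rule: h'(x) = u'(x)*v(x) + u(x)*v'(x)
= 1 * (4x - 1) + (x - 4) * 4
At x = -2:
u(-2) = 1 * (-2) - 4 = -6
v(-2) = 4 * (-2) - 1 = -9
h'(-2) = 1 * (-9) + (-6) * 4
= -9 - 24
= -33

-33


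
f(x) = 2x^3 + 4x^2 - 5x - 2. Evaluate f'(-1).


Differentiate f(x) = 2x^3 + 4x^2 - 5x - 2 term by term:
f'(x) = 6x^2 + 8x - 5
Substitute x = -1:
f'(-1) = 6 * (-1)^2 + 8 * (-1) - 5
= 6 - 8 - 5
= -7

-7


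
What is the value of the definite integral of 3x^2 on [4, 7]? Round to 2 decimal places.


Find the antiderivative of 3x^2:
F(x) = 3/3 * x^3
Apply the Fundamental Theorem of Calculus:
F(7) - F(4)
= 3/3 * 7^3 - 3/3 * 4^3
= 3/3 * (343 - 64)
= 3/3 * 279
= 279 = 279.00

279.00


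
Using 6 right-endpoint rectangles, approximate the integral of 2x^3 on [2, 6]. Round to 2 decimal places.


Right Riemann sum uses right endpoints of each subinterval.
Interval: [2, 6], n = 6
dx = (6 - 2) / 6 = 2/3
Right endpoints: [8/3, 10/3, 4, 14/3, 16/3, 6]
f values: [1024/27, 2000/27, 128, 5488/27, 8192/27, 432]
Sum = dx * (sum of f values)
= 2/3 * 3536/3
= 7072/9 ≈ 785.78

785.78


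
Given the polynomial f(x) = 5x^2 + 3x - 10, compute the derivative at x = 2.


Differentiate term by term using power and sum rules:
f(x) = 5x^2 + 3x - 10
f'(x) = 10x + 3
Substitute x = 2:
f'(2) = 10 * 2 + 3
= 20 + 3
= 23

23


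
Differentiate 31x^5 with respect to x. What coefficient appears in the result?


We apply the power rule: d/dx [ax^n] = a*n * x^(n-1)
d/dx [31x^5]
= 31 * 5 * x^(5-1)
= 155x^4
The coefficient is 155

155


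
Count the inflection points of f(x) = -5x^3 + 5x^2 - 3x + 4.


Inflection points occur where f''(x) = 0 and concavity changes.
f(x) = -5x^3 + 5x^2 - 3x + 4
f'(x) = -15x^2 + 10x - 3
f''(x) = -30x + 10
Set f''(x) = 0:
-30x + 10 = 0
x = -10 / (-30) = 1/3
Since f''(x) is linear (degree 1), it changes sign at this point.
Therefore there is exactly 1 inflection point.

1


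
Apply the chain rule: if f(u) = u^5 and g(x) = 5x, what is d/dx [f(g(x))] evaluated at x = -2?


Using the chain rule: (f(g(x)))' = f'(g(x)) * g'(x)
First, find g(-2):
g(-2) = 5 * (-2) + 0 = -10
Next, f'(u) = 5u^4
And g'(x) = 5
So f'(g(-2)) * g'(-2)
= 5 * (-10)^4 * 5
= 5 * 10000 * 5
= 250000

250000


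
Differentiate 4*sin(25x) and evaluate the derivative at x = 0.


Apply the chain rule to differentiate 4*sin(25x):
d/dx [4*sin(25x)]
= 4 * cos(25x) * d/dx(25x)
= 4 * 25 * cos(25x)
= 100 * cos(25x)
Evaluate at x = 0:
= 100 * cos(0)
= 100 * 1
= 100

100


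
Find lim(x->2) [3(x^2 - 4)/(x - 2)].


Direct substitution gives 0/0, so we factor the numerator.
Factor: 3(x^2 - 4) = 3 * (x - 2)(x + 2)
Cancel the common factor (x - 2):
3(x^2 - 4)/(x - 2) = 3 * (x + 2)
Now substitute x = 2:
= 3 * (2 + 2) = 12

12


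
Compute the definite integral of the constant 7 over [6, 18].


The integral of a constant k over [a, b] equals k * (b - a).
integral from 6 to 18 of 7 dx
= 7 * (18 - 6)
= 7 * 12
= 84

84


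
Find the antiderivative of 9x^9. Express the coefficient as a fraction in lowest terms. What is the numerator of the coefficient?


Apply the power rule for integration:
integral of ax^n dx = a/(n+1) * x^(n+1) + C
integral of 9x^9 dx
= 9/10 * x^10 + C
The coefficient in lowest terms is 9/10, and its numerator is 9

9


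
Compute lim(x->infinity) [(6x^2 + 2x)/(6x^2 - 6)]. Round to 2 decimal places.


For limits at infinity with equal-degree polynomials,
we compare leading coefficients.
Numerator leading term: 6x^2
Denominator leading term: 6x^2
Divide both by x^2:
lim = (6 + 2/x) / (6 - 6/x^2)
As x -> infinity, the 1/x and 1/x^2 terms vanish:
= 6/6 = 1 = 1.00

1.00


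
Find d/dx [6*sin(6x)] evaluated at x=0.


Apply the chain rule to differentiate 6*sin(6x):
d/dx [6*sin(6x)]
= 6 * cos(6x) * d/dx(6x)
= 6 * 6 * cos(6x)
= 36 * cos(6x)
Evaluate at x = 0:
= 36 * cos(0)
= 36 * 1
= 36

36


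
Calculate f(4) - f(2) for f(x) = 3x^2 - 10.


Net change = f(b) - f(a)
f(x) = 3x^2 - 10
Compute f(4):
f(4) = 3 * 4^2 + 0 * 4 - 10
= 48 + 0 - 10
= 38
Compute f(2):
f(2) = 3 * 2^2 + 0 * 2 - 10
= 12 + 0 - 10
= 2
Net change = 38 - 2 = 36

36


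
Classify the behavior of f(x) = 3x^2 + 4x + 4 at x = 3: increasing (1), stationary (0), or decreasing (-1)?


Compute f'(x) to determine behavior:
f'(x) = 6x + 4
f'(3) = 6 * 3 + 4
= 18 + 4
= 22
Since f'(3) > 0, the function is increasing (1)

1


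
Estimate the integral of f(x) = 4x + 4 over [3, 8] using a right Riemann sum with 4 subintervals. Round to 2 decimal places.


Right Riemann sum uses right endpoints of each subinterval.
Interval: [3, 8], n = 4
dx = (8 - 3) / 4 = 5/4
Right endpoints: [17/4, 11/2, 27/4, 8]
f values: [21, 26, 31, 36]
Sum = dx * (sum of f values)
= 5/4 * 114
= 285/2 = 142.50

142.50


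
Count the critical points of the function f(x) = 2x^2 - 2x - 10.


Find where f'(x) = 0:
f'(x) = 4x - 2
Set f'(x) = 0:
4x - 2 = 0
x = 2 / 4 = 1/2
This is a linear equation in x, so there is exactly one solution.
Number of critical points: 1

1


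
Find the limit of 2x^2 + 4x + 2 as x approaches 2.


Since polynomials are continuous, we use direct substitution.
lim(x->2) of 2x^2 + 4x + 2
= 2 * 2^2 + 4 * 2 + 2
= 8 + 8 + 2
= 18

18


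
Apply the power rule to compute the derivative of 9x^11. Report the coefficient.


We apply the power rule: d/dx [ax^n] = a*n * x^(n-1)
d/dx [9x^11]
= 9 * 11 * x^(11-1)
= 99x^10
The coefficient is 99

99


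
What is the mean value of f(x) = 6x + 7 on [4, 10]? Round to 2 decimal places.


Average value = 1/(b-a) * integral from a to b of f(x) dx
First compute the integral of 6x + 7:
F(x) = 3x^2 + 7x
F(10) = 3 * 100 + 7 * 10 = 370
F(4) = 3 * 16 + 7 * 4 = 76
Integral = 370 - 76 = 294
Average = 294 / (10 - 4) = 294 / 6
= 49 = 49.00

49.00


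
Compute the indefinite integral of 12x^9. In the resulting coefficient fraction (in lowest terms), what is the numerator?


Apply the power rule for integration:
integral of ax^n dx = a/(n+1) * x^(n+1) + C
integral of 12x^9 dx
= 12/10 * x^10 + C
= 6/5 * x^10 + C
The coefficient in lowest terms is 6/5, and its numerator is 6

6


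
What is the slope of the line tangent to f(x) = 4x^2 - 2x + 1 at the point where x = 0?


The slope of the tangent line equals f'(x) at the point.
f(x) = 4x^2 - 2x + 1
f'(x) = 8x - 2
At x = 0:
f'(0) = 8 * 0 - 2
= 0 - 2
= -2

-2


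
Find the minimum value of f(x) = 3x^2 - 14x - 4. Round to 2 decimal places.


For a quadratic f(x) = ax^2 + bx + c with a > 0, the minimum is at the vertex.
Vertex x-coordinate: x = -b/(2a)
x = -(-14) / (2 * 3)
x = 14/6 = 7/3
Substitute back to find the minimum value:
f(7/3) = 3 * (7/3)^2 - 14 * (7/3) - 4
= 49/3 - 98/3 - 4
= -61/3 ≈ -20.33

-20.33


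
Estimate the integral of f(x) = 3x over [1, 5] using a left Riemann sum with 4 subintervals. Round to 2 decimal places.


Left Riemann sum uses left endpoints of each subinterval.
Interval: [1, 5], n = 4
dx = (5 - 1) / 4 = 1
Left endpoints: [1, 2, 3, 4]
f values: [3, 6, 9, 12]
Sum = dx * (sum of f values)
= 1 * 30
= 30 = 30.00

30.00


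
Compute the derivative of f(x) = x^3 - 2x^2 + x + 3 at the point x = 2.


Differentiate f(x) = x^3 - 2x^2 + x + 3 term by term:
f'(x) = 3x^2 - 4x + 1
Substitute x = 2:
f'(2) = 3 * 2^2 - 4 * 2 + 1
= 12 - 8 + 1
= 5

5


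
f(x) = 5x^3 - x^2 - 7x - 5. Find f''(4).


First derivative:
f'(x) = 15x^2 - 2x - 7
Second derivative:
f''(x) = 30x - 2
Substitute x = 4:
f''(4) = 30 * 4 - 2
= 120 - 2
= 118

118


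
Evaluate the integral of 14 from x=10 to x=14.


The integral of a constant k over [a, b] equals k * (b - a).
integral from 10 to 14 of 14 dx
= 14 * (14 - 10)
= 14 * 4
= 56

56


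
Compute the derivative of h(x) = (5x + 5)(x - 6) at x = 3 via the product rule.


Let u(x) = 5x + 5 and v(x) = x - 6
u'(x) = 5
v'(x) = 1
Product rule: h'(x) = u'(x)*v(x) + u(x)*v'(x)
= 5 * (x - 6) + (5x + 5) * 1
At x = 3:
u(3) = 5 * 3 + 5 = 20
v(3) = 1 * 3 - 6 = -3
h'(3) = 5 * (-3) + 20 * 1
= -15 + 20
= 5

5


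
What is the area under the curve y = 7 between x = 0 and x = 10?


The area under a constant function y = 7 is a rectangle.
Width = 10 - 0 = 10
Height = 7
Area = width * height
= 10 * 7
= 70

70


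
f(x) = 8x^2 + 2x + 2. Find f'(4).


Differentiate term by term using power and sum rules:
f(x) = 8x^2 + 2x + 2
f'(x) = 16x + 2
Substitute x = 4:
f'(4) = 16 * 4 + 2
= 64 + 2
= 66

66


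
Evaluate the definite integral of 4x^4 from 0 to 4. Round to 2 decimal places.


Find the antiderivative of 4x^4:
F(x) = 4/5 * x^5
Apply the Fundamental Theorem of Calculus:
F(4) - F(0)
= 4/5 * 4^5 - 4/5 * 0^5
= 4/5 * (1024 - 0)
= 4/5 * 1024
= 4096/5 = 819.20

819.20


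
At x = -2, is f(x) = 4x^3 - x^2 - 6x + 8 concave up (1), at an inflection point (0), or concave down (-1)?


Concavity is determined by the sign of f''(x).
f(x) = 4x^3 - x^2 - 6x + 8
f'(x) = 12x^2 - 2x - 6
f''(x) = 24x - 2
f''(-2) = 24 * (-2) - 2
= -48 - 2
= -50
Since f''(-2) < 0, the function is concave down (-1)

-1


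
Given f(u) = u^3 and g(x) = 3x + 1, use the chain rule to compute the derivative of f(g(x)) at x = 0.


Using the chain rule: (f(g(x)))' = f'(g(x)) * g'(x)
First, find g(0):
g(0) = 3 * 0 + 1 = 1
Next, f'(u) = 3u^2
And g'(x) = 3
So f'(g(0)) * g'(0)
= 3 * 1^2 * 3
= 3 * 1 * 3
= 9

9


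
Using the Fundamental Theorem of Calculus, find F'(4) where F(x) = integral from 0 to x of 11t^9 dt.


By the Fundamental Theorem of Calculus (Part 1):
If F(x) = integral from 0 to x of f(t) dt, then F'(x) = f(x)
Here f(t) = 11t^9
So F'(x) = 11x^9
Evaluate at x = 4:
F'(4) = 11 * 4^9
= 11 * 262144
= 2883584

2883584


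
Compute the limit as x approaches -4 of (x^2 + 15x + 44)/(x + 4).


Direct substitution gives 0/0, so we factor the numerator.
Factor: (x^2 + 15x + 44) = (x + 4)(x + 11)
Cancel the common factor (x + 4):
(x^2 + 15x + 44)/(x + 4) = (x + 11)
Now substitute x = -4:
= (-4) - (-11) = 7

7


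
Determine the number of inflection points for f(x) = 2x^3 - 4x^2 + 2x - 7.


Inflection points occur where f''(x) = 0 and concavity changes.
f(x) = 2x^3 - 4x^2 + 2x - 7
f'(x) = 6x^2 - 8x + 2
f''(x) = 12x - 8
Set f''(x) = 0:
12x - 8 = 0
x = 8 / 12 = 2/3
Since f''(x) is linear (degree 1), it changes sign at this point.
Therefore there is exactly 1 inflection point.

1


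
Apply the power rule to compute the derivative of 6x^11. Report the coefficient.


We apply the power rule: d/dx [ax^n] = a*n * x^(n-1)
d/dx [6x^11]
= 6 * 11 * x^(11-1)
= 66x^10
The coefficient is 66

66


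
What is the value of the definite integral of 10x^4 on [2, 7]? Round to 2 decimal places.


Find the antiderivative of 10x^4:
F(x) = 10/5 * x^5
Apply the Fundamental Theorem of Calculus:
F(7) - F(2)
= 10/5 * 7^5 - 10/5 * 2^5
= 10/5 * (16807 - 32)
= 10/5 * 16775
= 33550 = 33550.00

33550.00


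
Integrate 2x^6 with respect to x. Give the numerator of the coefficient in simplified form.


Apply the power rule for integration:
integral of ax^n dx = a/(n+1) * x^(n+1) + C
integral of 2x^6 dx
= 2/7 * x^7 + C
The coefficient in lowest terms is 2/7, and its numerator is 2

2


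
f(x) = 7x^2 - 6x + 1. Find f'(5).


Differentiate term by term using power and sum rules:
f(x) = 7x^2 - 6x + 1
f'(x) = 14x - 6
Substitute x = 5:
f'(5) = 14 * 5 - 6
= 70 - 6
= 64

64


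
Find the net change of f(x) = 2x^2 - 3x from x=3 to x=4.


Net change = f(b) - f(a)
f(x) = 2x^2 - 3x
Compute f(4):
f(4) = 2 * 4^2 - 3 * 4 + 0
= 32 - 12 + 0
= 20
Compute f(3):
f(3) = 2 * 3^2 - 3 * 3 + 0
= 18 - 9 + 0
= 9
Net change = 20 - 9 = 11

11


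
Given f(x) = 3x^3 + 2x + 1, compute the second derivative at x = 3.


First derivative:
f'(x) = 9x^2 + 2
Second derivative:
f''(x) = 18x
Substitute x = 3:
f''(3) = 18 * 3 + 0
= 54 + 0
= 54

54


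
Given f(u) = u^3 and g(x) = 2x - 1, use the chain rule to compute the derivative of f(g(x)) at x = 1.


Using the chain rule: (f(g(x)))' = f'(g(x)) * g'(x)
First, find g(1):
g(1) = 2 * 1 - 1 = 1
Next, f'(u) = 3u^2
And g'(x) = 2
So f'(g(1)) * g'(1)
= 3 * 1^2 * 2
= 3 * 1 * 2
= 6

6


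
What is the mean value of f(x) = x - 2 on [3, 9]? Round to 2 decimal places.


Average value = 1/(b-a) * integral from a to b of f(x) dx
First compute the integral of x - 2:
F(x) = (1/2)x^2 - 2x
F(9) = 1/2 * 81 - 2 * 9 = 45/2
F(3) = 1/2 * 9 - 2 * 3 = -3/2
Integral = 45/2 - (-3/2) = 24
Average = 24 / (9 - 3) = 24 / 6
= 4 = 4.00

4.00


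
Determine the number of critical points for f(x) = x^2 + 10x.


Find where f'(x) = 0:
f'(x) = 2x + 10
Set f'(x) = 0:
2x + 10 = 0
x = -10 / 2 = -5
This is a linear equation in x, so there is exactly one solution.
Number of critical points: 1

1


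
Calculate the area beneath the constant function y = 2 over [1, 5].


The area under a constant function y = 2 is a rectangle.
Width = 5 - 1 = 4
Height = 2
Area = width * height
= 4 * 2
= 8

8


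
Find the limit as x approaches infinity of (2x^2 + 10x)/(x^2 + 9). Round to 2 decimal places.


For limits at infinity with equal-degree polynomials,
we compare leading coefficients.
Numerator leading term: 2x^2
Denominator leading term: x^2
Divide both by x^2:
lim = (2 + 10/x) / (1 + 9/x^2)
As x -> infinity, the 1/x and 1/x^2 terms vanish:
= 2/1 = 2 = 2.00

2.00


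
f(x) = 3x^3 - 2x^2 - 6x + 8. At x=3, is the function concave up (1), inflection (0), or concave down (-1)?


Concavity is determined by the sign of f''(x).
f(x) = 3x^3 - 2x^2 - 6x + 8
f'(x) = 9x^2 - 4x - 6
f''(x) = 18x - 4
f''(3) = 18 * 3 - 4
= 54 - 4
= 50
Since f''(3) > 0, the function is concave up (1)

1


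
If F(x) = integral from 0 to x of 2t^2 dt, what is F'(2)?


By the Fundamental Theorem of Calculus (Part 1):
If F(x) = integral from 0 to x of f(t) dt, then F'(x) = f(x)
Here f(t) = 2t^2
So F'(x) = 2x^2
Evaluate at x = 2:
F'(2) = 2 * 2^2
= 2 * 4
= 8

8


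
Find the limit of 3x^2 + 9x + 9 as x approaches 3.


Since polynomials are continuous, we use direct substitution.
lim(x->3) of 3x^2 + 9x + 9
= 3 * 3^2 + 9 * 3 + 9
= 27 + 27 + 9
= 63

63


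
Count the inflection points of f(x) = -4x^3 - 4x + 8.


Inflection points occur where f''(x) = 0 and concavity changes.
f(x) = -4x^3 - 4x + 8
f'(x) = -12x^2 - 4
f''(x) = -24x
Set f''(x) = 0:
-24x = 0
x = 0 / (-24) = 0
Since f''(x) is linear (degree 1), it changes sign at this point.
Therefore there is exactly 1 inflection point.

1


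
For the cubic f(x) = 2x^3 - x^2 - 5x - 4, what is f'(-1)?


Differentiate f(x) = 2x^3 - x^2 - 5x - 4 term by term:
f'(x) = 6x^2 - 2x - 5
Substitute x = -1:
f'(-1) = 6 * (-1)^2 - 2 * (-1) - 5
= 6 + 2 - 5
= 3

3


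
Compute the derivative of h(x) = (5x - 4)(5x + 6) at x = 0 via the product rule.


Let u(x) = 5x - 4 and v(x) = 5x + 6
u'(x) = 5
v'(x) = 5
Product rule: h'(x) = u'(x)*v(x) + u(x)*v'(x)
= 5 * (5x + 6) + (5x - 4) * 5
At x = 0:
u(0) = 5 * 0 - 4 = -4
v(0) = 5 * 0 + 6 = 6
h'(0) = 5 * 6 + (-4) * 5
= 30 - 20
= 10

10


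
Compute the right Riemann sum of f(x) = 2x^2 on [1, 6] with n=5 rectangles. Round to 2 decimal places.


Right Riemann sum uses right endpoints of each subinterval.
Interval: [1, 6], n = 5
dx = (6 - 1) / 5 = 1
Right endpoints: [2, 3, 4, 5, 6]
f values: [8, 18, 32, 50, 72]
Sum = dx * (sum of f values)
= 1 * 180
= 180 = 180.00

180.00


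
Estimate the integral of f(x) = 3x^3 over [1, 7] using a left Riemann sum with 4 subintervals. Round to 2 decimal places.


Left Riemann sum uses left endpoints of each subinterval.
Interval: [1, 7], n = 4
dx = (7 - 1) / 4 = 3/2
Left endpoints: [1, 5/2, 4, 11/2]
f values: [3, 375/8, 192, 3993/8]
Sum = dx * (sum of f values)
= 3/2 * 741
= 2223/2 = 1111.50

1111.50
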